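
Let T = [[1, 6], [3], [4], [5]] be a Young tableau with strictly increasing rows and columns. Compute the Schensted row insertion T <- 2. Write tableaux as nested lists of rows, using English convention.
In row 1, 2 replaces 6 (the leftmost entry greater than 2); 6 is bumped to row 2. 6 is appended to row 2. The new tableau is [[1, 2], [3, 6], [4], [5]].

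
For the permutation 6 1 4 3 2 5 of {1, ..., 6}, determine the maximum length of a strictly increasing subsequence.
3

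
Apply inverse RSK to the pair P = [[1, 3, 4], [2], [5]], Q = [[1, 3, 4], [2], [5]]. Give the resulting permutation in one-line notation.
Reverse the RSK construction: for i from n down to 1, find the cell of Q containing i, remove the entry at that cell from P, and reverse-bump it up through P; the value ejected from row 1 is w(i).

Step i=5: Q has 5 at row 3, column 1; remove 5 from row 3 of P and reverse-bump: 5 enters row 2 and ejects 2; 2 enters row 1 and ejects 1. So w(5) = 1. P is now [[2, 3, 4], [5]].
Step i=4: Q has 4 at row 1, column 3; remove that cell from P, ejecting 4. So w(4) = 4. P is now [[2, 3], [5]].
Step i=3: Q has 3 at row 1, column 2; remove that cell from P, ejecting 3. So w(3) = 3. P is now [[2], [5]].
Step i=2: Q has 2 at row 2, column 1; remove 5 from row 2 of P and reverse-bump: 5 enters row 1 and ejects 2. So w(2) = 2. P is now [[5]].
Step i=1: Q has 1 at row 1, column 1; remove that cell from P, ejecting 5. So w(1) = 5. P is now [].

So w = 5 2 3 4 1.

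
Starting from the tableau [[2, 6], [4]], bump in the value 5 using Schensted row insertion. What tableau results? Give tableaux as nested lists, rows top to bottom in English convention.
[[2, 5], [4, 6]]

In row 1, 5 replaces 6 (the leftmost entry greater than 5); 6 is bumped to row 2. 6 is appended to row 2. The new tableau is [[2, 5], [4, 6]].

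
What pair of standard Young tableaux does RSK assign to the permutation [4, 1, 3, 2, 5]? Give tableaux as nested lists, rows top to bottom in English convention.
P = [[1, 2, 5], [3], [4]], Q = [[1, 3, 5], [2], [4]]

Insert each entry of the permutation into P by Schensted row insertion, recording in Q the position of each new cell.

After inserting 4: P = [[4]].
After inserting 1: P = [[1], [4]].
After inserting 3: P = [[1, 3], [4]].
After inserting 2: P = [[1, 2], [3], [4]].
After inserting 5: P = [[1, 2, 5], [3], [4]].

So P = [[1, 2, 5], [3], [4]], Q = [[1, 3, 5], [2], [4]].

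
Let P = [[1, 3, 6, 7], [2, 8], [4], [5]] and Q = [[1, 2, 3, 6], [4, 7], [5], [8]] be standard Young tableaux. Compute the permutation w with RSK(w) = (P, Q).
Reverse the RSK construction: for i from n down to 1, find the cell of Q containing i, remove the entry at that cell from P, and reverse-bump it up through P; the value ejected from row 1 is w(i).

Step i=8: Q has 8 at row 4, column 1; remove 5 from row 4 of P and reverse-bump: 5 enters row 3 and ejects 4; 4 enters row 2 and ejects 2; 2 enters row 1 and ejects 1. So w(8) = 1. P is now [[2, 3, 6, 7], [4, 8], [5]].
Step i=7: Q has 7 at row 2, column 2; remove 8 from row 2 of P and reverse-bump: 8 enters row 1 and ejects 7. So w(7) = 7. P is now [[2, 3, 6, 8], [4], [5]].
Step i=6: Q has 6 at row 1, column 4; remove that cell from P, ejecting 8. So w(6) = 8. P is now [[2, 3, 6], [4], [5]].
Step i=5: Q has 5 at row 3, column 1; remove 5 from row 3 of P and reverse-bump: 5 enters row 2 and ejects 4; 4 enters row 1 and ejects 3. So w(5) = 3. P is now [[2, 4, 6], [5]].
Step i=4: Q has 4 at row 2, column 1; remove 5 from row 2 of P and reverse-bump: 5 enters row 1 and ejects 4. So w(4) = 4. P is now [[2, 5, 6]].
Step i=3: Q has 3 at row 1, column 3; remove that cell from P, ejecting 6. So w(3) = 6. P is now [[2, 5]].
Step i=2: Q has 2 at row 1, column 2; remove that cell from P, ejecting 5. So w(2) = 5. P is now [[2]].
Step i=1: Q has 1 at row 1, column 1; remove that cell from P, ejecting 2. So w(1) = 2. P is now [].

So w = 2 5 6 4 3 8 7 1.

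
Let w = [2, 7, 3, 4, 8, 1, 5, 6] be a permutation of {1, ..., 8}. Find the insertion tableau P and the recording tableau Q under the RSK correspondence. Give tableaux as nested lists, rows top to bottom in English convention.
Insert each entry of the permutation into P by Schensted row insertion, recording in Q the position of each new cell.

After inserting 2: P = [[2]].
After inserting 7: P = [[2, 7]].
After inserting 3: P = [[2, 3], [7]].
After inserting 4: P = [[2, 3, 4], [7]].
After inserting 8: P = [[2, 3, 4, 8], [7]].
After inserting 1: P = [[1, 3, 4, 8], [2], [7]].
After inserting 5: P = [[1, 3, 4, 5], [2, 8], [7]].
After inserting 6: P = [[1, 3, 4, 5, 6], [2, 8], [7]].

So P = [[1, 3, 4, 5, 6], [2, 8], [7]], Q = [[1, 2, 4, 5, 8], [3, 7], [6]].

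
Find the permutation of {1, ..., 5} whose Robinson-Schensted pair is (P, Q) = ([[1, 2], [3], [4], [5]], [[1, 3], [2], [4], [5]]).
Reverse the RSK construction: for i from n down to 1, find the cell of Q containing i, remove the entry at that cell from P, and reverse-bump it up through P; the value ejected from row 1 is w(i).

Step i=5: Q has 5 at row 4, column 1; remove 5 from row 4 of P and reverse-bump: 5 enters row 3 and ejects 4; 4 enters row 2 and ejects 3; 3 enters row 1 and ejects 2. So w(5) = 2. P is now [[1, 3], [4], [5]].
Step i=4: Q has 4 at row 3, column 1; remove 5 from row 3 of P and reverse-bump: 5 enters row 2 and ejects 4; 4 enters row 1 and ejects 3. So w(4) = 3. P is now [[1, 4], [5]].
Step i=3: Q has 3 at row 1, column 2; remove that cell from P, ejecting 4. So w(3) = 4. P is now [[1], [5]].
Step i=2: Q has 2 at row 2, column 1; remove 5 from row 2 of P and reverse-bump: 5 enters row 1 and ejects 1. So w(2) = 1. P is now [[5]].
Step i=1: Q has 1 at row 1, column 1; remove that cell from P, ejecting 5. So w(1) = 5. P is now [].

So w = 5 1 4 3 2.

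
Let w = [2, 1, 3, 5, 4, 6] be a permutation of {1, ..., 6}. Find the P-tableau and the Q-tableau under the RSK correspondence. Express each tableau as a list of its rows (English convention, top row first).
Insert each entry of the permutation into P by Schensted row insertion, recording in Q the position of each new cell.

After inserting 2: P = [[2]].
After inserting 1: P = [[1], [2]].
After inserting 3: P = [[1, 3], [2]].
After inserting 5: P = [[1, 3, 5], [2]].
After inserting 4: P = [[1, 3, 4], [2, 5]].
After inserting 6: P = [[1, 3, 4, 6], [2, 5]].

So P = [[1, 3, 4, 6], [2, 5]], Q = [[1, 3, 4, 6], [2, 5]].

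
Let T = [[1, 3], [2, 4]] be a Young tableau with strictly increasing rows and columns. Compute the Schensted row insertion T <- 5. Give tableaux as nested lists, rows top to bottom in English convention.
5 is larger than every entry of row 1, so it is appended to row 1. The new tableau is [[1, 3, 5], [2, 4]].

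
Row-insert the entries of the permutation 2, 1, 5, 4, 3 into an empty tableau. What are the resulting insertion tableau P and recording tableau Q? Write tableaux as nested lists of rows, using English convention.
P = [[1, 3], [2, 4], [5]], Q = [[1, 3], [2, 4], [5]]

Insert each entry of the permutation into P by Schensted row insertion, recording in Q the position of each new cell.

Insert 2: appended to row 1. P = [[2]].
Insert 1: 1 bumps 2 from row 1; 2 starts row 2. P = [[1], [2]].
Insert 5: appended to row 1. P = [[1, 5], [2]].
Insert 4: 4 bumps 5 from row 1; 5 appends to row 2. P = [[1, 4], [2, 5]].
Insert 3: 3 bumps 4 from row 1; 4 bumps 5 from row 2; 5 starts row 3. P = [[1, 3], [2, 4], [5]].

So P = [[1, 3], [2, 4], [5]], Q = [[1, 3], [2, 4], [5]].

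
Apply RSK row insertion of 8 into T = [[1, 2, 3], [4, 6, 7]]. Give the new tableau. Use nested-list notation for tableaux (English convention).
8 is larger than every entry of row 1, so it is appended to row 1. The new tableau is [[1, 2, 3, 8], [4, 6, 7]].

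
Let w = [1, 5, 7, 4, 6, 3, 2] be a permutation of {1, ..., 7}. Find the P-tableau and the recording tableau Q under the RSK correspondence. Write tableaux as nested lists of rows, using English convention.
Insert each entry of the permutation into P by Schensted row insertion, recording in Q the position of each new cell.

After inserting 1: P = [[1]].
After inserting 5: P = [[1, 5]].
After inserting 7: P = [[1, 5, 7]].
After inserting 4: P = [[1, 4, 7], [5]].
After inserting 6: P = [[1, 4, 6], [5, 7]].
After inserting 3: P = [[1, 3, 6], [4, 7], [5]].
After inserting 2: P = [[1, 2, 6], [3, 7], [4], [5]].

So P = [[1, 2, 6], [3, 7], [4], [5]], Q = [[1, 2, 3], [4, 5], [6], [7]].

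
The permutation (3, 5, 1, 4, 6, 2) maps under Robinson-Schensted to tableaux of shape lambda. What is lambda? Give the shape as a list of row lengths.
[3, 2, 1]

Row-insert each entry into an empty tableau.

After inserting 3: P = [[3]].
After inserting 5: P = [[3, 5]].
After inserting 1: P = [[1, 5], [3]].
After inserting 4: P = [[1, 4], [3, 5]].
After inserting 6: P = [[1, 4, 6], [3, 5]].
After inserting 2: P = [[1, 2, 6], [3, 4], [5]].

The final insertion tableau P = [[1, 2, 6], [3, 4], [5]] has shape [3, 2, 1].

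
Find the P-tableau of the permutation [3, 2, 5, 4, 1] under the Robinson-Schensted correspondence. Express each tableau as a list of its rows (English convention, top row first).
Insert 3: appended to row 1. P = [[3]].
Insert 2: 2 bumps 3 from row 1; 3 starts row 2. P = [[2], [3]].
Insert 5: appended to row 1. P = [[2, 5], [3]].
Insert 4: 4 bumps 5 from row 1; 5 appends to row 2. P = [[2, 4], [3, 5]].
Insert 1: 1 bumps 2 from row 1; 2 bumps 3 from row 2; 3 starts row 3. P = [[1, 4], [2, 5], [3]].

So P = [[1, 4], [2, 5], [3]].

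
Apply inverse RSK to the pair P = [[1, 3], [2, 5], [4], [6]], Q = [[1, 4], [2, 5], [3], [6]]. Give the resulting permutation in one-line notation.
Reverse the RSK construction: for i from n down to 1, find the cell of Q containing i, remove the entry at that cell from P, and reverse-bump it up through P; the value ejected from row 1 is w(i).

Step i=6: Q has 6 at row 4, column 1; remove 6 from row 4 of P and reverse-bump: 6 enters row 3 and ejects 4; 4 enters row 2 and ejects 2; 2 enters row 1 and ejects 1. So w(6) = 1. P is now [[2, 3], [4, 5], [6]].
Step i=5: Q has 5 at row 2, column 2; remove 5 from row 2 of P and reverse-bump: 5 enters row 1 and ejects 3. So w(5) = 3. P is now [[2, 5], [4], [6]].
Step i=4: Q has 4 at row 1, column 2; remove that cell from P, ejecting 5. So w(4) = 5. P is now [[2], [4], [6]].
Step i=3: Q has 3 at row 3, column 1; remove 6 from row 3 of P and reverse-bump: 6 enters row 2 and ejects 4; 4 enters row 1 and ejects 2. So w(3) = 2. P is now [[4], [6]].
Step i=2: Q has 2 at row 2, column 1; remove 6 from row 2 of P and reverse-bump: 6 enters row 1 and ejects 4. So w(2) = 4. P is now [[6]].
Step i=1: Q has 1 at row 1, column 1; remove that cell from P, ejecting 6. So w(1) = 6. P is now [].

So w = 6 4 2 5 3 1.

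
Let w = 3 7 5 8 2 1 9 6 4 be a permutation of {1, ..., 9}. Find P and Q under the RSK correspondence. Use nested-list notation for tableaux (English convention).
P = [[1, 4, 6, 9], [2, 5], [3, 8], [7]], Q = [[1, 2, 4, 7], [3, 8], [5, 9], [6]]

Insert each entry of the permutation into P by Schensted row insertion, recording in Q the position of each new cell.

Insert 3: appended to row 1. P = [[3]], Q = [[1]].
Insert 7: appended to row 1. P = [[3, 7]], Q = [[1, 2]].
Insert 5: 5 bumps 7 from row 1; 7 starts row 2. P = [[3, 5], [7]], Q = [[1, 2], [3]].
Insert 8: appended to row 1. P = [[3, 5, 8], [7]], Q = [[1, 2, 4], [3]].
Insert 2: 2 bumps 3 from row 1; 3 bumps 7 from row 2; 7 starts row 3. P = [[2, 5, 8], [3], [7]], Q = [[1, 2, 4], [3], [5]].
Insert 1: 1 bumps 2 from row 1; 2 bumps 3 from row 2; 3 bumps 7 from row 3; 7 starts row 4. P = [[1, 5, 8], [2], [3], [7]], Q = [[1, 2, 4], [3], [5], [6]].
Insert 9: appended to row 1. P = [[1, 5, 8, 9], [2], [3], [7]], Q = [[1, 2, 4, 7], [3], [5], [6]].
Insert 6: 6 bumps 8 from row 1; 8 appends to row 2. P = [[1, 5, 6, 9], [2, 8], [3], [7]], Q = [[1, 2, 4, 7], [3, 8], [5], [6]].
Insert 4: 4 bumps 5 from row 1; 5 bumps 8 from row 2; 8 appends to row 3. P = [[1, 4, 6, 9], [2, 5], [3, 8], [7]], Q = [[1, 2, 4, 7], [3, 8], [5, 9], [6]].

So P = [[1, 4, 6, 9], [2, 5], [3, 8], [7]], Q = [[1, 2, 4, 7], [3, 8], [5, 9], [6]].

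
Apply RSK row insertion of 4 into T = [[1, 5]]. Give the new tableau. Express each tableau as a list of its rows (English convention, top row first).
[[1, 4], [5]]

In row 1, 4 replaces 5 (the leftmost entry greater than 4); 5 is bumped to row 2. 5 starts a new row 2. The new tableau is [[1, 4], [5]].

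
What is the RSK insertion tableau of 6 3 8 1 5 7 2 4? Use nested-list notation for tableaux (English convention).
Insert 6: appended to row 1. P = [[6]].
Insert 3: 3 bumps 6 from row 1; 6 starts row 2. P = [[3], [6]].
Insert 8: appended to row 1. P = [[3, 8], [6]].
Insert 1: 1 bumps 3 from row 1; 3 bumps 6 from row 2; 6 starts row 3. P = [[1, 8], [3], [6]].
Insert 5: 5 bumps 8 from row 1; 8 appends to row 2. P = [[1, 5], [3, 8], [6]].
Insert 7: appended to row 1. P = [[1, 5, 7], [3, 8], [6]].
Insert 2: 2 bumps 5 from row 1; 5 bumps 8 from row 2; 8 appends to row 3. P = [[1, 2, 7], [3, 5], [6, 8]].
Insert 4: 4 bumps 7 from row 1; 7 appends to row 2. P = [[1, 2, 4], [3, 5, 7], [6, 8]].

So P = [[1, 2, 4], [3, 5, 7], [6, 8]].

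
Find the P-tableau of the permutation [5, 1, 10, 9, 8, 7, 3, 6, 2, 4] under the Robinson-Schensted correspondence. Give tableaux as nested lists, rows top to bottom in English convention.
After inserting 5: P = [[5]].
After inserting 1: P = [[1], [5]].
After inserting 10: P = [[1, 10], [5]].
After inserting 9: P = [[1, 9], [5, 10]].
After inserting 8: P = [[1, 8], [5, 9], [10]].
After inserting 7: P = [[1, 7], [5, 8], [9], [10]].
After inserting 3: P = [[1, 3], [5, 7], [8], [9], [10]].
After inserting 6: P = [[1, 3, 6], [5, 7], [8], [9], [10]].
After inserting 2: P = [[1, 2, 6], [3, 7], [5], [8], [9], [10]].
After inserting 4: P = [[1, 2, 4], [3, 6], [5, 7], [8], [9], [10]].

So P = [[1, 2, 4], [3, 6], [5, 7], [8], [9], [10]].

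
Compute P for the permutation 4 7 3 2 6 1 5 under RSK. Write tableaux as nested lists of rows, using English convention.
P = [[1, 5], [2, 6], [3, 7], [4]]

After inserting 4: P = [[4]].
After inserting 7: P = [[4, 7]].
After inserting 3: P = [[3, 7], [4]].
After inserting 2: P = [[2, 7], [3], [4]].
After inserting 6: P = [[2, 6], [3, 7], [4]].
After inserting 1: P = [[1, 6], [2, 7], [3], [4]].
After inserting 5: P = [[1, 5], [2, 6], [3, 7], [4]].

So P = [[1, 5], [2, 6], [3, 7], [4]].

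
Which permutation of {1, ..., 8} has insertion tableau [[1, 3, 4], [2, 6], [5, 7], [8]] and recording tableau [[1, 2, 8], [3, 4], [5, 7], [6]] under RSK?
Reverse the RSK construction: for i from n down to 1, find the cell of Q containing i, remove the entry at that cell from P, and reverse-bump it up through P; the value ejected from row 1 is w(i).

Step i=8: Q has 8 at row 1, column 3; remove that cell from P, ejecting 4. So w(8) = 4. P is now [[1, 3], [2, 6], [5, 7], [8]].
Step i=7: Q has 7 at row 3, column 2; remove 7 from row 3 of P and reverse-bump: 7 enters row 2 and ejects 6; 6 enters row 1 and ejects 3. So w(7) = 3. P is now [[1, 6], [2, 7], [5], [8]].
Step i=6: Q has 6 at row 4, column 1; remove 8 from row 4 of P and reverse-bump: 8 enters row 3 and ejects 5; 5 enters row 2 and ejects 2; 2 enters row 1 and ejects 1. So w(6) = 1. P is now [[2, 6], [5, 7], [8]].
Step i=5: Q has 5 at row 3, column 1; remove 8 from row 3 of P and reverse-bump: 8 enters row 2 and ejects 7; 7 enters row 1 and ejects 6. So w(5) = 6. P is now [[2, 7], [5, 8]].
Step i=4: Q has 4 at row 2, column 2; remove 8 from row 2 of P and reverse-bump: 8 enters row 1 and ejects 7. So w(4) = 7. P is now [[2, 8], [5]].
Step i=3: Q has 3 at row 2, column 1; remove 5 from row 2 of P and reverse-bump: 5 enters row 1 and ejects 2. So w(3) = 2. P is now [[5, 8]].
Step i=2: Q has 2 at row 1, column 2; remove that cell from P, ejecting 8. So w(2) = 8. P is now [[5]].
Step i=1: Q has 1 at row 1, column 1; remove that cell from P, ejecting 5. So w(1) = 5. P is now [].

So w = 5 8 2 7 6 1 3 4.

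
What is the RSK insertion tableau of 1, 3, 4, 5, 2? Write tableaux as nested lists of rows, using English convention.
P = [[1, 2, 4, 5], [3]]

Insert 1: appended to row 1. P = [[1]].
Insert 3: appended to row 1. P = [[1, 3]].
Insert 4: appended to row 1. P = [[1, 3, 4]].
Insert 5: appended to row 1. P = [[1, 3, 4, 5]].
Insert 2: 2 bumps 3 from row 1; 3 starts row 2. P = [[1, 2, 4, 5], [3]].

So P = [[1, 2, 4, 5], [3]].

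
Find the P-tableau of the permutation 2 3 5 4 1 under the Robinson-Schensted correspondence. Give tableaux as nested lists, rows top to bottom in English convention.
Insert 2: appended to row 1. P = [[2]].
Insert 3: appended to row 1. P = [[2, 3]].
Insert 5: appended to row 1. P = [[2, 3, 5]].
Insert 4: 4 bumps 5 from row 1; 5 starts row 2. P = [[2, 3, 4], [5]].
Insert 1: 1 bumps 2 from row 1; 2 bumps 5 from row 2; 5 starts row 3. P = [[1, 3, 4], [2], [5]].

So P = [[1, 3, 4], [2], [5]].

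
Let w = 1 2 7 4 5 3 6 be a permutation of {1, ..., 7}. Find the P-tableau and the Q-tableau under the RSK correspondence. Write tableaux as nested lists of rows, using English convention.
P = [[1, 2, 3, 5, 6], [4], [7]], Q = [[1, 2, 3, 5, 7], [4], [6]]

Insert each entry of the permutation into P by Schensted row insertion, recording in Q the position of each new cell.

Insert 1: appended to row 1. P = [[1]].
Insert 2: appended to row 1. P = [[1, 2]].
Insert 7: appended to row 1. P = [[1, 2, 7]].
Insert 4: 4 bumps 7 from row 1; 7 starts row 2. P = [[1, 2, 4], [7]].
Insert 5: appended to row 1. P = [[1, 2, 4, 5], [7]].
Insert 3: 3 bumps 4 from row 1; 4 bumps 7 from row 2; 7 starts row 3. P = [[1, 2, 3, 5], [4], [7]].
Insert 6: appended to row 1. P = [[1, 2, 3, 5, 6], [4], [7]].

So P = [[1, 2, 3, 5, 6], [4], [7]], Q = [[1, 2, 3, 5, 7], [4], [6]].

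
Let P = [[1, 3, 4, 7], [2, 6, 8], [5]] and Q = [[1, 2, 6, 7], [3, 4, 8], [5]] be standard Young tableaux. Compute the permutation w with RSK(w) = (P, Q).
5 6 2 3 1 4 8 7

Reverse the RSK construction: for i from n down to 1, find the cell of Q containing i, remove the entry at that cell from P, and reverse-bump it up through P; the value ejected from row 1 is w(i).

Step i=8: Q has 8 at row 2, column 3; remove 8 from row 2 of P and reverse-bump: 8 enters row 1 and ejects 7. So w(8) = 7. P is now [[1, 3, 4, 8], [2, 6], [5]].
Step i=7: Q has 7 at row 1, column 4; remove that cell from P, ejecting 8. So w(7) = 8. P is now [[1, 3, 4], [2, 6], [5]].
Step i=6: Q has 6 at row 1, column 3; remove that cell from P, ejecting 4. So w(6) = 4. P is now [[1, 3], [2, 6], [5]].
Step i=5: Q has 5 at row 3, column 1; remove 5 from row 3 of P and reverse-bump: 5 enters row 2 and ejects 2; 2 enters row 1 and ejects 1. So w(5) = 1. P is now [[2, 3], [5, 6]].
Step i=4: Q has 4 at row 2, column 2; remove 6 from row 2 of P and reverse-bump: 6 enters row 1 and ejects 3. So w(4) = 3. P is now [[2, 6], [5]].
Step i=3: Q has 3 at row 2, column 1; remove 5 from row 2 of P and reverse-bump: 5 enters row 1 and ejects 2. So w(3) = 2. P is now [[5, 6]].
Step i=2: Q has 2 at row 1, column 2; remove that cell from P, ejecting 6. So w(2) = 6. P is now [[5]].
Step i=1: Q has 1 at row 1, column 1; remove that cell from P, ejecting 5. So w(1) = 5. P is now [].

So w = 5 6 2 3 1 4 8 7.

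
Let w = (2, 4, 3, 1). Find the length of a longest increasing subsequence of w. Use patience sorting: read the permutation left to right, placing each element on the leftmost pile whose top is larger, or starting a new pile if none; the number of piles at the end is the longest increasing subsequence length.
2

2: new pile. tops = [2]
4: new pile. tops = [2, 4]
3: onto pile 2 (replacing 4). tops = [2, 3]
1: onto pile 1 (replacing 2). tops = [1, 3]

2 piles, so the longest increasing subsequence has length 2.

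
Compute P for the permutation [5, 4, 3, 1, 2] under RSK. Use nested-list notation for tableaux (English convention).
P = [[1, 2], [3], [4], [5]]

Insert 5: appended to row 1. P = [[5]].
Insert 4: 4 bumps 5 from row 1; 5 starts row 2. P = [[4], [5]].
Insert 3: 3 bumps 4 from row 1; 4 bumps 5 from row 2; 5 starts row 3. P = [[3], [4], [5]].
Insert 1: 1 bumps 3 from row 1; 3 bumps 4 from row 2; 4 bumps 5 from row 3; 5 starts row 4. P = [[1], [3], [4], [5]].
Insert 2: appended to row 1. P = [[1, 2], [3], [4], [5]].

So P = [[1, 2], [3], [4], [5]].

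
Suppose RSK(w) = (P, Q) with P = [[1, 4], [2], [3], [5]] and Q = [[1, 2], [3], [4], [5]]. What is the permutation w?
Reverse the RSK construction: for i from n down to 1, find the cell of Q containing i, remove the entry at that cell from P, and reverse-bump it up through P; the value ejected from row 1 is w(i).

Step i=5: Q has 5 at row 4, column 1; remove 5 from row 4 of P and reverse-bump: 5 enters row 3 and ejects 3; 3 enters row 2 and ejects 2; 2 enters row 1 and ejects 1. So w(5) = 1. P is now [[2, 4], [3], [5]].
Step i=4: Q has 4 at row 3, column 1; remove 5 from row 3 of P and reverse-bump: 5 enters row 2 and ejects 3; 3 enters row 1 and ejects 2. So w(4) = 2. P is now [[3, 4], [5]].
Step i=3: Q has 3 at row 2, column 1; remove 5 from row 2 of P and reverse-bump: 5 enters row 1 and ejects 4. So w(3) = 4. P is now [[3, 5]].
Step i=2: Q has 2 at row 1, column 2; remove that cell from P, ejecting 5. So w(2) = 5. P is now [[3]].
Step i=1: Q has 1 at row 1, column 1; remove that cell from P, ejecting 3. So w(1) = 3. P is now [].

So w = 3 5 4 2 1.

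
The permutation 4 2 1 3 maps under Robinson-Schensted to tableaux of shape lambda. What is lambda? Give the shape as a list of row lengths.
[2, 1, 1]

Row-insert each entry into an empty tableau.

After inserting 4: P = [[4]].
After inserting 2: P = [[2], [4]].
After inserting 1: P = [[1], [2], [4]].
After inserting 3: P = [[1, 3], [2], [4]].

The final insertion tableau P = [[1, 3], [2], [4]] has shape [2, 1, 1].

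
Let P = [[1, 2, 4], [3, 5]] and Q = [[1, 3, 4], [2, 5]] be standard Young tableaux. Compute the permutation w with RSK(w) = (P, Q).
3 1 2 5 4

Reverse the RSK construction: for i from n down to 1, find the cell of Q containing i, remove the entry at that cell from P, and reverse-bump it up through P; the value ejected from row 1 is w(i).

Step i=5: Q has 5 at row 2, column 2; remove 5 from row 2 of P and reverse-bump: 5 enters row 1 and ejects 4. So w(5) = 4. P is now [[1, 2, 5], [3]].
Step i=4: Q has 4 at row 1, column 3; remove that cell from P, ejecting 5. So w(4) = 5. P is now [[1, 2], [3]].
Step i=3: Q has 3 at row 1, column 2; remove that cell from P, ejecting 2. So w(3) = 2. P is now [[1], [3]].
Step i=2: Q has 2 at row 2, column 1; remove 3 from row 2 of P and reverse-bump: 3 enters row 1 and ejects 1. So w(2) = 1. P is now [[3]].
Step i=1: Q has 1 at row 1, column 1; remove that cell from P, ejecting 3. So w(1) = 3. P is now [].

So w = 3 1 2 5 4.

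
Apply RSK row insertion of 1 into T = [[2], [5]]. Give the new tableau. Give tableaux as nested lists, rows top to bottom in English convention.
In row 1, 1 replaces 2 (the leftmost entry greater than 1); 2 is bumped to row 2. In row 2, 2 replaces 5 (the leftmost entry greater than 2); 5 is bumped to row 3. 5 starts a new row 3. The new tableau is [[1], [2], [5]].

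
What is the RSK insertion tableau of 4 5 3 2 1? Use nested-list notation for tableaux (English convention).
Insert 4: appended to row 1. P = [[4]].
Insert 5: appended to row 1. P = [[4, 5]].
Insert 3: 3 bumps 4 from row 1; 4 starts row 2. P = [[3, 5], [4]].
Insert 2: 2 bumps 3 from row 1; 3 bumps 4 from row 2; 4 starts row 3. P = [[2, 5], [3], [4]].
Insert 1: 1 bumps 2 from row 1; 2 bumps 3 from row 2; 3 bumps 4 from row 3; 4 starts row 4. P = [[1, 5], [2], [3], [4]].

So P = [[1, 5], [2], [3], [4]].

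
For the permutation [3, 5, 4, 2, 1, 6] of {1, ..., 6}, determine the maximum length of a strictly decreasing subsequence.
4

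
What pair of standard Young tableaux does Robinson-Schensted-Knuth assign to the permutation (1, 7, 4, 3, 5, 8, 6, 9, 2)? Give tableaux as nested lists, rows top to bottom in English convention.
P = [[1, 2, 5, 6, 9], [3, 8], [4], [7]], Q = [[1, 2, 5, 6, 8], [3, 7], [4], [9]]

Insert each entry of the permutation into P by Schensted row insertion, recording in Q the position of each new cell.

Insert 1: appended to row 1. P = [[1]].
Insert 7: appended to row 1. P = [[1, 7]].
Insert 4: 4 bumps 7 from row 1; 7 starts row 2. P = [[1, 4], [7]].
Insert 3: 3 bumps 4 from row 1; 4 bumps 7 from row 2; 7 starts row 3. P = [[1, 3], [4], [7]].
Insert 5: appended to row 1. P = [[1, 3, 5], [4], [7]].
Insert 8: appended to row 1. P = [[1, 3, 5, 8], [4], [7]].
Insert 6: 6 bumps 8 from row 1; 8 appends to row 2. P = [[1, 3, 5, 6], [4, 8], [7]].
Insert 9: appended to row 1. P = [[1, 3, 5, 6, 9], [4, 8], [7]].
Insert 2: 2 bumps 3 from row 1; 3 bumps 4 from row 2; 4 bumps 7 from row 3; 7 starts row 4. P = [[1, 2, 5, 6, 9], [3, 8], [4], [7]].

So P = [[1, 2, 5, 6, 9], [3, 8], [4], [7]], Q = [[1, 2, 5, 6, 8], [3, 7], [4], [9]].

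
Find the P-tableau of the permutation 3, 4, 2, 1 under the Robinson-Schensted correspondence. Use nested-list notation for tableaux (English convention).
Insert 3: appended to row 1. P = [[3]].
Insert 4: appended to row 1. P = [[3, 4]].
Insert 2: 2 bumps 3 from row 1; 3 starts row 2. P = [[2, 4], [3]].
Insert 1: 1 bumps 2 from row 1; 2 bumps 3 from row 2; 3 starts row 3. P = [[1, 4], [2], [3]].

So P = [[1, 4], [2], [3]].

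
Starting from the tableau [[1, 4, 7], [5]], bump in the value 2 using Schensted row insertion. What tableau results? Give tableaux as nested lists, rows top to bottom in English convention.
[[1, 2, 7], [4], [5]]

In row 1, 2 replaces 4 (the leftmost entry greater than 2); 4 is bumped to row 2. In row 2, 4 replaces 5 (the leftmost entry greater than 4); 5 is bumped to row 3. 5 starts a new row 3. The new tableau is [[1, 2, 7], [4], [5]].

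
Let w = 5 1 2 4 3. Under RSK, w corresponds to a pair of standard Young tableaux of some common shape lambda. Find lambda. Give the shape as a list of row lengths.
[3, 1, 1]

RSK row insertion gives P = [[1, 2, 3], [4], [5]], which has shape [3, 1, 1].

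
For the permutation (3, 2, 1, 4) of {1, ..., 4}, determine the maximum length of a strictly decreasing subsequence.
3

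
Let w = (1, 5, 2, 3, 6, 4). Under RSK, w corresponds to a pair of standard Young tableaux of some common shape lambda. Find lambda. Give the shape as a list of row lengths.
Row-insert each entry into an empty tableau.

After inserting 1: P = [[1]].
After inserting 5: P = [[1, 5]].
After inserting 2: P = [[1, 2], [5]].
After inserting 3: P = [[1, 2, 3], [5]].
After inserting 6: P = [[1, 2, 3, 6], [5]].
After inserting 4: P = [[1, 2, 3, 4], [5, 6]].

The final insertion tableau P = [[1, 2, 3, 4], [5, 6]] has shape [4, 2].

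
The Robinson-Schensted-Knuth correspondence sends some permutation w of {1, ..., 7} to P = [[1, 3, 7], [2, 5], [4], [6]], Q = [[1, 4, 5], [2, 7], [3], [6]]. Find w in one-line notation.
6 4 2 5 7 1 3

Reverse the RSK construction: for i from n down to 1, find the cell of Q containing i, remove the entry at that cell from P, and reverse-bump it up through P; the value ejected from row 1 is w(i).

Step i=7: Q has 7 at row 2, column 2; remove 5 from row 2 of P and reverse-bump: 5 enters row 1 and ejects 3. So w(7) = 3. P is now [[1, 5, 7], [2], [4], [6]].
Step i=6: Q has 6 at row 4, column 1; remove 6 from row 4 of P and reverse-bump: 6 enters row 3 and ejects 4; 4 enters row 2 and ejects 2; 2 enters row 1 and ejects 1. So w(6) = 1. P is now [[2, 5, 7], [4], [6]].
Step i=5: Q has 5 at row 1, column 3; remove that cell from P, ejecting 7. So w(5) = 7. P is now [[2, 5], [4], [6]].
Step i=4: Q has 4 at row 1, column 2; remove that cell from P, ejecting 5. So w(4) = 5. P is now [[2], [4], [6]].
Step i=3: Q has 3 at row 3, column 1; remove 6 from row 3 of P and reverse-bump: 6 enters row 2 and ejects 4; 4 enters row 1 and ejects 2. So w(3) = 2. P is now [[4], [6]].
Step i=2: Q has 2 at row 2, column 1; remove 6 from row 2 of P and reverse-bump: 6 enters row 1 and ejects 4. So w(2) = 4. P is now [[6]].
Step i=1: Q has 1 at row 1, column 1; remove that cell from P, ejecting 6. So w(1) = 6. P is now [].

So w = 6 4 2 5 7 1 3.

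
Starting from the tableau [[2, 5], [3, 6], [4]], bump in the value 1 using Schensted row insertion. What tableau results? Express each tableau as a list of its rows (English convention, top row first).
In row 1, 1 replaces 2 (the leftmost entry greater than 1); 2 is bumped to row 2. In row 2, 2 replaces 3 (the leftmost entry greater than 2); 3 is bumped to row 3. In row 3, 3 replaces 4 (the leftmost entry greater than 3); 4 is bumped to row 4. 4 starts a new row 4. The new tableau is [[1, 5], [2, 6], [3], [4]].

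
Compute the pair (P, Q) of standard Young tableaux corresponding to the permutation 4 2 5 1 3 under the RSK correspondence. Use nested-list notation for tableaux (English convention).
P = [[1, 3], [2, 5], [4]], Q = [[1, 3], [2, 5], [4]]

Insert each entry of the permutation into P by Schensted row insertion, recording in Q the position of each new cell.

Insert 4: appended to row 1. P = [[4]], Q = [[1]].
Insert 2: 2 bumps 4 from row 1; 4 starts row 2. P = [[2], [4]], Q = [[1], [2]].
Insert 5: appended to row 1. P = [[2, 5], [4]], Q = [[1, 3], [2]].
Insert 1: 1 bumps 2 from row 1; 2 bumps 4 from row 2; 4 starts row 3. P = [[1, 5], [2], [4]], Q = [[1, 3], [2], [4]].
Insert 3: 3 bumps 5 from row 1; 5 appends to row 2. P = [[1, 3], [2, 5], [4]], Q = [[1, 3], [2, 5], [4]].

So P = [[1, 3], [2, 5], [4]], Q = [[1, 3], [2, 5], [4]].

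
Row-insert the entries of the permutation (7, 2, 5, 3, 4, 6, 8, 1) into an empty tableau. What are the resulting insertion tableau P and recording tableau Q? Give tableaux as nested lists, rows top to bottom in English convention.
P = [[1, 3, 4, 6, 8], [2], [5], [7]], Q = [[1, 3, 5, 6, 7], [2], [4], [8]]

Insert each entry of the permutation into P by Schensted row insertion, recording in Q the position of each new cell.

Insert 7: appended to row 1. P = [[7]].
Insert 2: 2 bumps 7 from row 1; 7 starts row 2. P = [[2], [7]].
Insert 5: appended to row 1. P = [[2, 5], [7]].
Insert 3: 3 bumps 5 from row 1; 5 bumps 7 from row 2; 7 starts row 3. P = [[2, 3], [5], [7]].
Insert 4: appended to row 1. P = [[2, 3, 4], [5], [7]].
Insert 6: appended to row 1. P = [[2, 3, 4, 6], [5], [7]].
Insert 8: appended to row 1. P = [[2, 3, 4, 6, 8], [5], [7]].
Insert 1: 1 bumps 2 from row 1; 2 bumps 5 from row 2; 5 bumps 7 from row 3; 7 starts row 4. P = [[1, 3, 4, 6, 8], [2], [5], [7]].

So P = [[1, 3, 4, 6, 8], [2], [5], [7]], Q = [[1, 3, 5, 6, 7], [2], [4], [8]].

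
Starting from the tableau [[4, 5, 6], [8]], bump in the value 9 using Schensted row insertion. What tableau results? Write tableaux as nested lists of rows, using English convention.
9 is larger than every entry of row 1, so it is appended to row 1. The new tableau is [[4, 5, 6, 9], [8]].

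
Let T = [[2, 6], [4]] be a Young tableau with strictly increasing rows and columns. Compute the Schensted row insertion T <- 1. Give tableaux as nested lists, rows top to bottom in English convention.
[[1, 6], [2], [4]]

In row 1, 1 replaces 2 (the leftmost entry greater than 1); 2 is bumped to row 2. In row 2, 2 replaces 4 (the leftmost entry greater than 2); 4 is bumped to row 3. 4 starts a new row 3. The new tableau is [[1, 6], [2], [4]].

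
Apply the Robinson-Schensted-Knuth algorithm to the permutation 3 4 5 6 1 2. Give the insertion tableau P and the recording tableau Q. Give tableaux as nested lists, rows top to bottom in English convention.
P = [[1, 2, 5, 6], [3, 4]], Q = [[1, 2, 3, 4], [5, 6]]

Insert each entry of the permutation into P by Schensted row insertion, recording in Q the position of each new cell.

Insert 3: appended to row 1. P = [[3]].
Insert 4: appended to row 1. P = [[3, 4]].
Insert 5: appended to row 1. P = [[3, 4, 5]].
Insert 6: appended to row 1. P = [[3, 4, 5, 6]].
Insert 1: 1 bumps 3 from row 1; 3 starts row 2. P = [[1, 4, 5, 6], [3]].
Insert 2: 2 bumps 4 from row 1; 4 appends to row 2. P = [[1, 2, 5, 6], [3, 4]].

So P = [[1, 2, 5, 6], [3, 4]], Q = [[1, 2, 3, 4], [5, 6]].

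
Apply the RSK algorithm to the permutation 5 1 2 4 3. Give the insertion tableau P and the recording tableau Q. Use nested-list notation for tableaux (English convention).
P = [[1, 2, 3], [4], [5]], Q = [[1, 3, 4], [2], [5]]

Insert each entry of the permutation into P by Schensted row insertion, recording in Q the position of each new cell.

Insert 5: appended to row 1. P = [[5]], Q = [[1]].
Insert 1: 1 bumps 5 from row 1; 5 starts row 2. P = [[1], [5]], Q = [[1], [2]].
Insert 2: appended to row 1. P = [[1, 2], [5]], Q = [[1, 3], [2]].
Insert 4: appended to row 1. P = [[1, 2, 4], [5]], Q = [[1, 3, 4], [2]].
Insert 3: 3 bumps 4 from row 1; 4 bumps 5 from row 2; 5 starts row 3. P = [[1, 2, 3], [4], [5]], Q = [[1, 3, 4], [2], [5]].

So P = [[1, 2, 3], [4], [5]], Q = [[1, 3, 4], [2], [5]].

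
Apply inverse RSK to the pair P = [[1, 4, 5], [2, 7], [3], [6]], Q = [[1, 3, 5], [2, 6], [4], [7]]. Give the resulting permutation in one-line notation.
Reverse the RSK construction: for i from n down to 1, find the cell of Q containing i, remove the entry at that cell from P, and reverse-bump it up through P; the value ejected from row 1 is w(i).

Step i=7: Q has 7 at row 4, column 1; remove 6 from row 4 of P and reverse-bump: 6 enters row 3 and ejects 3; 3 enters row 2 and ejects 2; 2 enters row 1 and ejects 1. So w(7) = 1. P is now [[2, 4, 5], [3, 7], [6]].
Step i=6: Q has 6 at row 2, column 2; remove 7 from row 2 of P and reverse-bump: 7 enters row 1 and ejects 5. So w(6) = 5. P is now [[2, 4, 7], [3], [6]].
Step i=5: Q has 5 at row 1, column 3; remove that cell from P, ejecting 7. So w(5) = 7. P is now [[2, 4], [3], [6]].
Step i=4: Q has 4 at row 3, column 1; remove 6 from row 3 of P and reverse-bump: 6 enters row 2 and ejects 3; 3 enters row 1 and ejects 2. So w(4) = 2. P is now [[3, 4], [6]].
Step i=3: Q has 3 at row 1, column 2; remove that cell from P, ejecting 4. So w(3) = 4. P is now [[3], [6]].
Step i=2: Q has 2 at row 2, column 1; remove 6 from row 2 of P and reverse-bump: 6 enters row 1 and ejects 3. So w(2) = 3. P is now [[6]].
Step i=1: Q has 1 at row 1, column 1; remove that cell from P, ejecting 6. So w(1) = 6. P is now [].

So w = 6 3 4 2 7 5 1.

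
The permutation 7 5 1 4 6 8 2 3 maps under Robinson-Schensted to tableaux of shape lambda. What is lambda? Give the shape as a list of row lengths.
RSK row insertion gives P = [[1, 2, 3, 8], [4, 6], [5], [7]], which has shape [4, 2, 1, 1].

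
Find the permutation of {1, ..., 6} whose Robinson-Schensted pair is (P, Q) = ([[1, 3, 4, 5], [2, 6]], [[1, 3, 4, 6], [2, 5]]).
2 1 3 6 4 5

Reverse the RSK construction: for i from n down to 1, find the cell of Q containing i, remove the entry at that cell from P, and reverse-bump it up through P; the value ejected from row 1 is w(i).

Step i=6: Q has 6 at row 1, column 4; remove that cell from P, ejecting 5. So w(6) = 5. P is now [[1, 3, 4], [2, 6]].
Step i=5: Q has 5 at row 2, column 2; remove 6 from row 2 of P and reverse-bump: 6 enters row 1 and ejects 4. So w(5) = 4. P is now [[1, 3, 6], [2]].
Step i=4: Q has 4 at row 1, column 3; remove that cell from P, ejecting 6. So w(4) = 6. P is now [[1, 3], [2]].
Step i=3: Q has 3 at row 1, column 2; remove that cell from P, ejecting 3. So w(3) = 3. P is now [[1], [2]].
Step i=2: Q has 2 at row 2, column 1; remove 2 from row 2 of P and reverse-bump: 2 enters row 1 and ejects 1. So w(2) = 1. P is now [[2]].
Step i=1: Q has 1 at row 1, column 1; remove that cell from P, ejecting 2. So w(1) = 2. P is now [].

So w = 2 1 3 6 4 5.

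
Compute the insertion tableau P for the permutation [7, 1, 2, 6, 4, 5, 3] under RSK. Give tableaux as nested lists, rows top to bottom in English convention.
After inserting 7: P = [[7]].
After inserting 1: P = [[1], [7]].
After inserting 2: P = [[1, 2], [7]].
After inserting 6: P = [[1, 2, 6], [7]].
After inserting 4: P = [[1, 2, 4], [6], [7]].
After inserting 5: P = [[1, 2, 4, 5], [6], [7]].
After inserting 3: P = [[1, 2, 3, 5], [4], [6], [7]].

So P = [[1, 2, 3, 5], [4], [6], [7]].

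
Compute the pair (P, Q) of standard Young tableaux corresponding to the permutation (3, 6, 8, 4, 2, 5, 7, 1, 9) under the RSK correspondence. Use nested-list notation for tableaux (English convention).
Insert each entry of the permutation into P by Schensted row insertion, recording in Q the position of each new cell.

Insert 3: appended to row 1. P = [[3]].
Insert 6: appended to row 1. P = [[3, 6]].
Insert 8: appended to row 1. P = [[3, 6, 8]].
Insert 4: 4 bumps 6 from row 1; 6 starts row 2. P = [[3, 4, 8], [6]].
Insert 2: 2 bumps 3 from row 1; 3 bumps 6 from row 2; 6 starts row 3. P = [[2, 4, 8], [3], [6]].
Insert 5: 5 bumps 8 from row 1; 8 appends to row 2. P = [[2, 4, 5], [3, 8], [6]].
Insert 7: appended to row 1. P = [[2, 4, 5, 7], [3, 8], [6]].
Insert 1: 1 bumps 2 from row 1; 2 bumps 3 from row 2; 3 bumps 6 from row 3; 6 starts row 4. P = [[1, 4, 5, 7], [2, 8], [3], [6]].
Insert 9: appended to row 1. P = [[1, 4, 5, 7, 9], [2, 8], [3], [6]].

So P = [[1, 4, 5, 7, 9], [2, 8], [3], [6]], Q = [[1, 2, 3, 7, 9], [4, 6], [5], [8]].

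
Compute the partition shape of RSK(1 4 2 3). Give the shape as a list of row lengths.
[3, 1]

Row-insert each entry into an empty tableau.

After inserting 1: P = [[1]].
After inserting 4: P = [[1, 4]].
After inserting 2: P = [[1, 2], [4]].
After inserting 3: P = [[1, 2, 3], [4]].

The final insertion tableau P = [[1, 2, 3], [4]] has shape [3, 1].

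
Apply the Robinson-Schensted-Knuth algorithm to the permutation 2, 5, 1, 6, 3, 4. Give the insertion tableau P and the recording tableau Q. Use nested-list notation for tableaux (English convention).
P = [[1, 3, 4], [2, 5, 6]], Q = [[1, 2, 4], [3, 5, 6]]

Insert each entry of the permutation into P by Schensted row insertion, recording in Q the position of each new cell.

Insert 2: appended to row 1. P = [[2]].
Insert 5: appended to row 1. P = [[2, 5]].
Insert 1: 1 bumps 2 from row 1; 2 starts row 2. P = [[1, 5], [2]].
Insert 6: appended to row 1. P = [[1, 5, 6], [2]].
Insert 3: 3 bumps 5 from row 1; 5 appends to row 2. P = [[1, 3, 6], [2, 5]].
Insert 4: 4 bumps 6 from row 1; 6 appends to row 2. P = [[1, 3, 4], [2, 5, 6]].

So P = [[1, 3, 4], [2, 5, 6]], Q = [[1, 2, 4], [3, 5, 6]].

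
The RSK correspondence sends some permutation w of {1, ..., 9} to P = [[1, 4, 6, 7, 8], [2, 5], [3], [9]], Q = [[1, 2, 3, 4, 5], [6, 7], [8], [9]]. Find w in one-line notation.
3 5 6 7 9 2 8 4 1

Reverse RSK: for i = n, n-1, ..., 1, locate i in Q, remove the corresponding corner cell from P, and reverse-bump its entry up through P; the value ejected from row 1 is w(i).

So w = 3 5 6 7 9 2 8 4 1.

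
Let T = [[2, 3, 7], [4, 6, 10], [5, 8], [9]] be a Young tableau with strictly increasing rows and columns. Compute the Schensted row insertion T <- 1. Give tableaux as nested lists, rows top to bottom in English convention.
In row 1, 1 replaces 2 (the leftmost entry greater than 1); 2 is bumped to row 2. In row 2, 2 replaces 4 (the leftmost entry greater than 2); 4 is bumped to row 3. In row 3, 4 replaces 5 (the leftmost entry greater than 4); 5 is bumped to row 4. In row 4, 5 replaces 9 (the leftmost entry greater than 5); 9 is bumped to row 5. 9 starts a new row 5. The new tableau is [[1, 3, 7], [2, 6, 10], [4, 8], [5], [9]].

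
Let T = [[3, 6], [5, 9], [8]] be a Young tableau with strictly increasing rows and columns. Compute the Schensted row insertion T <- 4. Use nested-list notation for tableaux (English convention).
[[3, 4], [5, 6], [8, 9]]

In row 1, 4 replaces 6 (the leftmost entry greater than 4); 6 is bumped to row 2. In row 2, 6 replaces 9 (the leftmost entry greater than 6); 9 is bumped to row 3. 9 is appended to row 3. The new tableau is [[3, 4], [5, 6], [8, 9]].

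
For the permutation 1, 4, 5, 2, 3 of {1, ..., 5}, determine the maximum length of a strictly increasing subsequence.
3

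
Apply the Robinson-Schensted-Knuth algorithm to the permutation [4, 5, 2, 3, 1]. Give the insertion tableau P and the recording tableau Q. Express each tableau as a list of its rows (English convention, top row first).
Insert each entry of the permutation into P by Schensted row insertion, recording in Q the position of each new cell.

Insert 4: appended to row 1. P = [[4]], Q = [[1]].
Insert 5: appended to row 1. P = [[4, 5]], Q = [[1, 2]].
Insert 2: 2 bumps 4 from row 1; 4 starts row 2. P = [[2, 5], [4]], Q = [[1, 2], [3]].
Insert 3: 3 bumps 5 from row 1; 5 appends to row 2. P = [[2, 3], [4, 5]], Q = [[1, 2], [3, 4]].
Insert 1: 1 bumps 2 from row 1; 2 bumps 4 from row 2; 4 starts row 3. P = [[1, 3], [2, 5], [4]], Q = [[1, 2], [3, 4], [5]].

So P = [[1, 3], [2, 5], [4]], Q = [[1, 2], [3, 4], [5]].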